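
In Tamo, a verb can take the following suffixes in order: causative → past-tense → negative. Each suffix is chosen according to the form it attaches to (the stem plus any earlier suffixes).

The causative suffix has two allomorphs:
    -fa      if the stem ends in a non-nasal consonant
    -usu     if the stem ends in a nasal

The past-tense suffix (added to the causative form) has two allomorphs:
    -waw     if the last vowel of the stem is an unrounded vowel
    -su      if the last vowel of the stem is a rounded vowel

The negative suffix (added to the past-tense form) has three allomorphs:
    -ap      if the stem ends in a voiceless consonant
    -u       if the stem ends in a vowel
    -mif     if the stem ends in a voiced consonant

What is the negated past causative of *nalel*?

nalelfawawmif

The final consonant of *nalel* is /l/, which is non-nasal, so the causative suffix is -fa, giving *nalelfa*.
The causative form *nalelfa* — last vowel /a/ (an unrounded vowel) → -waw → *nalelfawaw*.
The final sound of the past-tense form *nalelfawaw* is /w/, which is a voiced consonant, so the negative suffix is -mif, giving *nalelfawawmif*.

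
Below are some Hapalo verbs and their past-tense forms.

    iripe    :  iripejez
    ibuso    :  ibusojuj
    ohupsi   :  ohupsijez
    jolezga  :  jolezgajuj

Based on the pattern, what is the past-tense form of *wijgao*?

The pattern is front/back vowel harmony: -jez when the last vowel of the stem is a front vowel (*iripe*, *ohupsi*); -juj when the last vowel of the stem is a back vowel (*ibuso*, *jolezga*).
*wijgao* — last vowel /o/ (a back vowel) → -juj → *wijgaojuj*.

wijgaojuj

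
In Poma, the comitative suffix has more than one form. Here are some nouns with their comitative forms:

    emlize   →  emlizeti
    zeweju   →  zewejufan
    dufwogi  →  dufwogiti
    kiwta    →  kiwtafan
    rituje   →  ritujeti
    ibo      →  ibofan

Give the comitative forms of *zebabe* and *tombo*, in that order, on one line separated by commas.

The suffix is conditioned by the last vowel: -ti when the last vowel of the stem is a front vowel (*emlize*, *dufwogi*, *rituje*); -fan when the last vowel of the stem is a back vowel (*zeweju*, *kiwta*, *ibo*).
Since the last vowel of *zebabe* is /e/ (a front vowel), it takes -ti, giving *zebabeti*.
*tombo*: last vowel = /o/, a back vowel → -fan → *tombofan*.

zebabeti, tombofan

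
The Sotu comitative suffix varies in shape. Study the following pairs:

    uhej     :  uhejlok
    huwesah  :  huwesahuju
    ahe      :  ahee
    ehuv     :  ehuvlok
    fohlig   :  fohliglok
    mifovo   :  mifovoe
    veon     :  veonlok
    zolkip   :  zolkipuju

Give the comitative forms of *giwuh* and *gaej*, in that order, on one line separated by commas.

The pattern is voicing of the final sound: -uju when the stem ends in a voiceless consonant (*huwesah*, *zolkip*); -lok when the stem ends in a voiced consonant (*uhej*, *ehuv*, *fohlig*, *veon*); -e when the stem ends in a vowel (*ahe*, *mifovo*).
Since the final sound of *giwuh* is /h/ (a voiceless consonant), it takes -uju, giving *giwuhuju*.
*gaej*: final sound = /j/, a voiced consonant → -lok → *gaejlok*.

giwuhuju, gaejlok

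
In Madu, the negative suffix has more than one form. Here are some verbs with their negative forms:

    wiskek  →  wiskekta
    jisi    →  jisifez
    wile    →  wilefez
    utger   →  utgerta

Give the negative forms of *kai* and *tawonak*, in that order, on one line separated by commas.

The alternation tracks the final sound of the stem — -ta when the stem ends in a consonant (*wiskek*, *utger*); -fez when the stem ends in a vowel (*jisi*, *wile*).
*kai*: final sound = /i/, a vowel → -fez → *kaifez*.
*tawonak*: final sound = /k/, a consonant → -ta → *tawonakta*.

kaifez, tawonakta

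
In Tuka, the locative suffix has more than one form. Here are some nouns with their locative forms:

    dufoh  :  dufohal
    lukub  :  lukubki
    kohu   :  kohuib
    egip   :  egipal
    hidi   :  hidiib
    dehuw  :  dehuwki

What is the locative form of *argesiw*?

Looking at the final sound of each stem: -al when the stem ends in a voiceless consonant (*dufoh*, *egip*); -ki when the stem ends in a voiced consonant (*lukub*, *dehuw*); -ib when the stem ends in a vowel (*kohu*, *hidi*).
The final sound of *argesiw* is /w/, which is a voiced consonant, so the suffix is -ki, giving *argesiwki*.

argesiwki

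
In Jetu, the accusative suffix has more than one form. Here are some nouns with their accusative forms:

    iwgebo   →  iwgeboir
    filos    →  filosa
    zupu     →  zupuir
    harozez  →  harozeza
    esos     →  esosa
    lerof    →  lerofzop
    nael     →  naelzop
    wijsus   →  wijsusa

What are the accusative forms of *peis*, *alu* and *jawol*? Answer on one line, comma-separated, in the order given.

peisa, aluir, jawolzop

The suffix is conditioned by the final sound: -a when the stem ends in a sibilant (*filos*, *harozez*, *esos*, *wijsus*); -zop when the stem ends in a non-sibilant consonant (*lerof*, *nael*); -ir when the stem ends in a vowel (*iwgebo*, *zupu*).
*peis* — final sound /s/ (a sibilant) → -a → *peisa*.
*alu*: final sound = /u/, a vowel → -ir → *aluir*.
The final sound of *jawol* is /l/, which is a non-sibilant consonant, so the suffix is -zop, giving *jawolzop*.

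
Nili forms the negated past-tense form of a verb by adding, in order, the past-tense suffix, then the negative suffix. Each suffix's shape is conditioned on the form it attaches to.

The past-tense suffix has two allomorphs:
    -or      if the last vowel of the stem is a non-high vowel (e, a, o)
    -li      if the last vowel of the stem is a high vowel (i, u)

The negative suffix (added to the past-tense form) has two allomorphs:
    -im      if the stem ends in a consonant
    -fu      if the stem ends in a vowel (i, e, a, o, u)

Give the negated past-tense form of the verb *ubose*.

uboseorim

The last vowel of *ubose* is /e/, which is a non-high vowel, so the past-tense suffix is -or, giving *uboseor*.
Since the final sound of the past-tense form *uboseor* is /r/ (a consonant), it takes -im, giving *uboseorim*.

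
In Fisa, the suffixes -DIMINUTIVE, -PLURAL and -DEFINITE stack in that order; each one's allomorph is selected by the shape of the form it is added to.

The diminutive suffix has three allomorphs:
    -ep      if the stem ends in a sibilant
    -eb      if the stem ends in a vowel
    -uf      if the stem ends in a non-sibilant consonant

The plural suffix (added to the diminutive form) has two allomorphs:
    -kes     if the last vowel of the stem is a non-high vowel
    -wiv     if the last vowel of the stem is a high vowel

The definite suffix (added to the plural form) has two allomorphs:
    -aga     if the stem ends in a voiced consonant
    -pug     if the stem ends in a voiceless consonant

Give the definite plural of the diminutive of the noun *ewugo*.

ewugoebkespug

*ewugo* — final sound /o/ (a vowel) → -eb → *ewugoeb*.
The diminutive form *ewugoeb* — last vowel /e/ (a non-high vowel) → -kes → *ewugoebkes*.
The final consonant of the plural form *ewugoebkes* is /s/, which is voiceless, so the definite suffix is -pug, giving *ewugoebkespug*.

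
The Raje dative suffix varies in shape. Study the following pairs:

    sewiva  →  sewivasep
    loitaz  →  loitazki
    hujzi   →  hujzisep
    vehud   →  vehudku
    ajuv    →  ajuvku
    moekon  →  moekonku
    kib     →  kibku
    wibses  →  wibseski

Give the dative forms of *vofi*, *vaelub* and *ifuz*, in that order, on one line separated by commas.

The suffix is conditioned by the final sound: -ki when the stem ends in a sibilant (*loitaz*, *wibses*); -ku when the stem ends in a non-sibilant consonant (*vehud*, *ajuv*, *moekon*, *kib*); -sep when the stem ends in a vowel (*sewiva*, *hujzi*).
Since the final sound of *vofi* is /i/ (a vowel), it takes -sep, giving *vofisep*.
*vaelub*: final sound = /b/, a non-sibilant consonant → -ku → *vaelubku*.
*ifuz* — final sound /z/ (a sibilant) → -ki → *ifuzki*.

vofisep, vaelubku, ifuzki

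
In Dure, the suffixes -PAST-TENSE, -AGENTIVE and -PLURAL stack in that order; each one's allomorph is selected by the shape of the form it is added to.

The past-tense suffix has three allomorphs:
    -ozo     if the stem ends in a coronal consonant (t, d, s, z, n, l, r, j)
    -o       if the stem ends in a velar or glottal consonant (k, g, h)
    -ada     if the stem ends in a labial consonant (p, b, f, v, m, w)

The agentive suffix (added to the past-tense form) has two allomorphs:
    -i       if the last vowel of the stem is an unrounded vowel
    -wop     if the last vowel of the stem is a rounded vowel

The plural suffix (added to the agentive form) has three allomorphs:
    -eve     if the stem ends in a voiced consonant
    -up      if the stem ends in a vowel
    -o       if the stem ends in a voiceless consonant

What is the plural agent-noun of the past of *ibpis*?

The final consonant of *ibpis* is /s/, which is coronal, so the past-tense suffix is -ozo, giving *ibpisozo*.
The past-tense form *ibpisozo* — last vowel /o/ (a rounded vowel) → -wop → *ibpisozowop*.
The agentive form *ibpisozowop*: final sound = /p/, a voiceless consonant → -o → *ibpisozowopo*.

ibpisozowopo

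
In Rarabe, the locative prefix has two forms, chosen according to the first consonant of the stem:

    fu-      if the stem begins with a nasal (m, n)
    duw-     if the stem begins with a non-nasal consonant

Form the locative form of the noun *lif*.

The first consonant of *lif* is /l/, which is non-nasal, so the prefix is duw-, giving *duwlif*.

duwlif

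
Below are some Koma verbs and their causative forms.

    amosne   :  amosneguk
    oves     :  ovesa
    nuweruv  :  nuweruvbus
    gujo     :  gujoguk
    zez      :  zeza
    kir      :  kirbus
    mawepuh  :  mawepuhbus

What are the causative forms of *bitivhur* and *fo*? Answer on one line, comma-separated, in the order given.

The alternation tracks the final sound of the stem — -a when the stem ends in a sibilant (*oves*, *zez*); -bus when the stem ends in a non-sibilant consonant (*nuweruv*, *kir*, *mawepuh*); -guk when the stem ends in a vowel (*amosne*, *gujo*).
Since the final sound of *bitivhur* is /r/ (a non-sibilant consonant), it takes -bus, giving *bitivhurbus*.
*fo*: final sound = /o/, a vowel → -guk → *foguk*.

bitivhurbus, foguk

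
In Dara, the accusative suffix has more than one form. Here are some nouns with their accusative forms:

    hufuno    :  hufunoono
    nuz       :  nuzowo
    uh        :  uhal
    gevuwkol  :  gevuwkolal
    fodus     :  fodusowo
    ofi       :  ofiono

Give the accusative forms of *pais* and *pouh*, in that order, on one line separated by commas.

paisowo, pouhal

The pattern is sibilance of the final sound: -owo when the stem ends in a sibilant (*nuz*, *fodus*); -al when the stem ends in a non-sibilant consonant (*uh*, *gevuwkol*); -ono when the stem ends in a vowel (*hufuno*, *ofi*).
The final sound of *pais* is /s/, which is a sibilant, so the suffix is -owo, giving *paisowo*.
*pouh* — final sound /h/ (a non-sibilant consonant) → -al → *pouhal*.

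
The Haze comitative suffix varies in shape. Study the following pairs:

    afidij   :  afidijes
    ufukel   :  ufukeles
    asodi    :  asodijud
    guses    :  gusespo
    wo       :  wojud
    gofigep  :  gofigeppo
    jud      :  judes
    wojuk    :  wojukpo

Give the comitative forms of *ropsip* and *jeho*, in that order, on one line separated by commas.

Looking at the final sound of each stem: -po when the stem ends in a voiceless consonant (*guses*, *gofigep*, *wojuk*); -es when the stem ends in a voiced consonant (*afidij*, *ufukel*, *jud*); -jud when the stem ends in a vowel (*asodi*, *wo*).
*ropsip* — final sound /p/ (a voiceless consonant) → -po → *ropsippo*.
*jeho* — final sound /o/ (a vowel) → -jud → *jehojud*.

ropsippo, jehojud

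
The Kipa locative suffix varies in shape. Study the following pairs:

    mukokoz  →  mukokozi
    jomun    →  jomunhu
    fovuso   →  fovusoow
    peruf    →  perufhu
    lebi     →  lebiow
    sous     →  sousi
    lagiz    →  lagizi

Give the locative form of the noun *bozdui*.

The pattern is sibilance of the final sound: -i when the stem ends in a sibilant (*mukokoz*, *sous*, *lagiz*); -hu when the stem ends in a non-sibilant consonant (*jomun*, *peruf*); -ow when the stem ends in a vowel (*fovuso*, *lebi*).
*bozdui*: final sound = /i/, a vowel → -ow → *bozduiow*.

bozduiow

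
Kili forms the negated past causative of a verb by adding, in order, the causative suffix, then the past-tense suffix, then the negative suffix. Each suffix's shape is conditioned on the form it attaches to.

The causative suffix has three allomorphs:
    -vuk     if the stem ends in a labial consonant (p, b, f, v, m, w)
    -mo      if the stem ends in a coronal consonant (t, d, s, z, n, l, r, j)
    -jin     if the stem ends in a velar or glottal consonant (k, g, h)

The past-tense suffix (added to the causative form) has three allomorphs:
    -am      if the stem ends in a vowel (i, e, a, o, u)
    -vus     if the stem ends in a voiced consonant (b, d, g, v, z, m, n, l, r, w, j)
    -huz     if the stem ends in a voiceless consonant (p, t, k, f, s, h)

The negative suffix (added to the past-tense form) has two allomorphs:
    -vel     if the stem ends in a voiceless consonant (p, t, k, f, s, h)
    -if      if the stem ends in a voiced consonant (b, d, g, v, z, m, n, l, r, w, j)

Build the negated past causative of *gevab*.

*gevab*: final consonant = /b/, labial → -vuk → *gevabvuk*.
The final sound of the causative form *gevabvuk* is /k/, which is a voiceless consonant, so the past-tense suffix is -huz, giving *gevabvukhuz*.
The final consonant of the past-tense form *gevabvukhuz* is /z/, which is voiced, so the negative suffix is -if, giving *gevabvukhuzif*.

gevabvukhuzif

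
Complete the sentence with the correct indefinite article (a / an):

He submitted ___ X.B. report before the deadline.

The indefinite article is chosen by the initial *sound* of the following word, not its spelling.
The initialism *X.B.* is read letter by letter; the first letter, X, is pronounced /ɛks/, which begins with a vowel sound.
So the article is *an*: He submitted an X.B. report before the deadline.

an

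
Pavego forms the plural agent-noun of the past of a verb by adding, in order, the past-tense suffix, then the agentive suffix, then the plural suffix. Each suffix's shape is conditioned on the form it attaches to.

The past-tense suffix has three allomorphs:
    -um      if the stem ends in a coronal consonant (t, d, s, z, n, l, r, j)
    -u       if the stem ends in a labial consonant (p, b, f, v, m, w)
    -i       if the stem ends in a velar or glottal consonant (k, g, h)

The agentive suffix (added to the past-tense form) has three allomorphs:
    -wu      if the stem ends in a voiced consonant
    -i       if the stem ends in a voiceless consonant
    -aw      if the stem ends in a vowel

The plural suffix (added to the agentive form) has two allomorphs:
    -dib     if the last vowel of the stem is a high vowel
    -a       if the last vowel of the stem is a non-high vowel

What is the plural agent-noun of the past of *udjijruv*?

udjijruvuawa

Since the final consonant of *udjijruv* is /v/ (labial), it takes -u, giving *udjijruvu*.
The past-tense form *udjijruvu* — final sound /u/ (a vowel) → -aw → *udjijruvuaw*.
Since the last vowel of the agentive form *udjijruvuaw* is /a/ (a non-high vowel), it takes -a, giving *udjijruvuawa*.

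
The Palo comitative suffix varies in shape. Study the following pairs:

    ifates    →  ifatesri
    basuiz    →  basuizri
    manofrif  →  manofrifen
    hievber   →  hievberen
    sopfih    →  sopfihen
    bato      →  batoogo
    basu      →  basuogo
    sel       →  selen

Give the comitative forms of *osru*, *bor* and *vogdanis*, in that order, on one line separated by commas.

osruogo, boren, vogdanisri

The suffix is conditioned by the final sound: -ri when the stem ends in a sibilant (*ifates*, *basuiz*); -en when the stem ends in a non-sibilant consonant (*manofrif*, *hievber*, *sopfih*, *sel*); -ogo when the stem ends in a vowel (*bato*, *basu*).
*osru* — final sound /u/ (a vowel) → -ogo → *osruogo*.
*bor* — final sound /r/ (a non-sibilant consonant) → -en → *boren*.
*vogdanis* — final sound /s/ (a sibilant) → -ri → *vogdanisri*.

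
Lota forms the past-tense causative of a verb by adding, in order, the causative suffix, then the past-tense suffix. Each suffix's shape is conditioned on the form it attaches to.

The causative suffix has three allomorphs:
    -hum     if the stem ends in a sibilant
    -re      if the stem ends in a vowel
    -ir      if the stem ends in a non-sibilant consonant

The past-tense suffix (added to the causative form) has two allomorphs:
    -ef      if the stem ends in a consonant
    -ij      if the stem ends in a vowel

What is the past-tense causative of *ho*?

*ho* — final sound /o/ (a vowel) → -re → *hore*.
The final sound of the causative form *hore* is /e/, which is a vowel, so the past-tense suffix is -ij, giving *horeij*.

horeij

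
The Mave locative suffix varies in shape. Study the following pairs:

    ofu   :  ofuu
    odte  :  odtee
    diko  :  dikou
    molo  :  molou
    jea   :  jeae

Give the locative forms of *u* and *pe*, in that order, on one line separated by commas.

uu, pee

The alternation tracks the last vowel of the stem — -u when the last vowel of the stem is a rounded vowel (*ofu*, *diko*, *molo*); -e when the last vowel of the stem is an unrounded vowel (*odte*, *jea*).
The last vowel of *u* is /u/, which is a rounded vowel, so the suffix is -u, giving *uu*.
Since the last vowel of *pe* is /e/ (an unrounded vowel), it takes -e, giving *pee*.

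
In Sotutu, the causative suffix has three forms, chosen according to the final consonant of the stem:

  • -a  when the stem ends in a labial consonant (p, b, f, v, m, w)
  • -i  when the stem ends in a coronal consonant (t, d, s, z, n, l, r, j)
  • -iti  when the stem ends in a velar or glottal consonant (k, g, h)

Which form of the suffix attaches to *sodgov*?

-a

*sodgov*: final consonant = /v/, labial → -a.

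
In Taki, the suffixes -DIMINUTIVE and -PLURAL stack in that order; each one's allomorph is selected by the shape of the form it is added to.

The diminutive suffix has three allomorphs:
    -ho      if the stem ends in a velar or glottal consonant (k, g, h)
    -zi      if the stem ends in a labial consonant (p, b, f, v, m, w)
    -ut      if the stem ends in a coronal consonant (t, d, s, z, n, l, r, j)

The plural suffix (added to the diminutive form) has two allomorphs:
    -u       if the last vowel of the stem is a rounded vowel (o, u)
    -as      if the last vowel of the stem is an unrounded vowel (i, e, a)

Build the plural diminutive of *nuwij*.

nuwijutu

*nuwij* — final consonant /j/ (coronal) → -ut → *nuwijut*.
The last vowel of the diminutive form *nuwijut* is /u/, which is a rounded vowel, so the plural suffix is -u, giving *nuwijutu*.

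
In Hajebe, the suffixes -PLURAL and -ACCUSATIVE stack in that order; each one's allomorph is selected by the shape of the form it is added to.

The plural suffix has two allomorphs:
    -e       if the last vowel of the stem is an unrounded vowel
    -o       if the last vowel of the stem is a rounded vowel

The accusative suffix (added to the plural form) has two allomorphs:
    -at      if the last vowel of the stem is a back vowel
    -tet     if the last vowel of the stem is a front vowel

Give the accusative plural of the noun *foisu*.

*foisu*: last vowel = /u/, a rounded vowel → -o → *foisuo*.
The last vowel of the plural form *foisuo* is /o/, which is a back vowel, so the accusative suffix is -at, giving *foisuoat*.

foisuoat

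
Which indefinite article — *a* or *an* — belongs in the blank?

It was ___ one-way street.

a

The indefinite article is chosen by the initial *sound* of the following word, not its spelling.
*one-way* begins with the sound /wʌ/ (*one* pronounced /wʌn/) — a consonant sound.
So the article is *a*: It was a one-way street.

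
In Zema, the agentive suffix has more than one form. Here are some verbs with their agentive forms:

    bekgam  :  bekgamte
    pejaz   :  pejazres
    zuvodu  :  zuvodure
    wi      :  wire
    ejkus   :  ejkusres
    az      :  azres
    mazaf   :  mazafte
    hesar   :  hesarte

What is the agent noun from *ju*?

jure

The suffix is conditioned by the final sound: -res when the stem ends in a sibilant (*pejaz*, *ejkus*, *az*); -te when the stem ends in a non-sibilant consonant (*bekgam*, *mazaf*, *hesar*); -re when the stem ends in a vowel (*zuvodu*, *wi*).
Since the final sound of *ju* is /u/ (a vowel), it takes -re, giving *jure*.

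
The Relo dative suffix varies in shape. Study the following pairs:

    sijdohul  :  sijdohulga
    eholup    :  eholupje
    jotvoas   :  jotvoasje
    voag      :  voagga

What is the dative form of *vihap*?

The pattern is voicing of the final consonant: -je when the stem ends in a voiceless consonant (*eholup*, *jotvoas*); -ga when the stem ends in a voiced consonant (*sijdohul*, *voag*).
*vihap* — final consonant /p/ (voiceless) → -je → *vihapje*.

vihapje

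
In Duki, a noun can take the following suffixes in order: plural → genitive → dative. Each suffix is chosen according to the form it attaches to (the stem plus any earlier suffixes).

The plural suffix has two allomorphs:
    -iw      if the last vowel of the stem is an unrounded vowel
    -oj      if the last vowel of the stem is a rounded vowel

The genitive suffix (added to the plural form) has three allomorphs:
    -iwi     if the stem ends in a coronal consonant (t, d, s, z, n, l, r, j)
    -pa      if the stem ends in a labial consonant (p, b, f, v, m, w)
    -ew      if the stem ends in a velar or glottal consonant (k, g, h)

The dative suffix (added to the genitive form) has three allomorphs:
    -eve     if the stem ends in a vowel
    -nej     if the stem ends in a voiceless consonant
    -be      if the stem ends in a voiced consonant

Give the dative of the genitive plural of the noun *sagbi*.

The last vowel of *sagbi* is /i/, which is an unrounded vowel, so the plural suffix is -iw, giving *sagbiiw*.
The final consonant of the plural form *sagbiiw* is /w/, which is labial, so the genitive suffix is -pa, giving *sagbiiwpa*.
The final sound of the genitive form *sagbiiwpa* is /a/, which is a vowel, so the dative suffix is -eve, giving *sagbiiwpaeve*.

sagbiiwpaeve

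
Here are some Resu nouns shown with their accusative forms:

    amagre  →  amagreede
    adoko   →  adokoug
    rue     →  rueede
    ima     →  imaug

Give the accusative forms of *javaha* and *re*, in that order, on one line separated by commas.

javahaug, reede

The alternation tracks the last vowel of the stem — -ede when the last vowel of the stem is a front vowel (*amagre*, *rue*); -ug when the last vowel of the stem is a back vowel (*adoko*, *ima*).
*javaha*: last vowel = /a/, a back vowel → -ug → *javahaug*.
*re*: last vowel = /e/, a front vowel → -ede → *reede*.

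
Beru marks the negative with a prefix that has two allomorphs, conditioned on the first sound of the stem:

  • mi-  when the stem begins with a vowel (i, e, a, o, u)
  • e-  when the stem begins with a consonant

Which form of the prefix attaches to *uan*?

mi-

*uan* — first sound /u/ (a vowel) → mi-.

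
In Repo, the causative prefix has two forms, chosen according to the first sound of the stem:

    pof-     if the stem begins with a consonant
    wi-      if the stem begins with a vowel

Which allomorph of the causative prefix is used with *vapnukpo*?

pof-

Since the first sound of *vapnukpo* is /v/ (a consonant), it takes pof-.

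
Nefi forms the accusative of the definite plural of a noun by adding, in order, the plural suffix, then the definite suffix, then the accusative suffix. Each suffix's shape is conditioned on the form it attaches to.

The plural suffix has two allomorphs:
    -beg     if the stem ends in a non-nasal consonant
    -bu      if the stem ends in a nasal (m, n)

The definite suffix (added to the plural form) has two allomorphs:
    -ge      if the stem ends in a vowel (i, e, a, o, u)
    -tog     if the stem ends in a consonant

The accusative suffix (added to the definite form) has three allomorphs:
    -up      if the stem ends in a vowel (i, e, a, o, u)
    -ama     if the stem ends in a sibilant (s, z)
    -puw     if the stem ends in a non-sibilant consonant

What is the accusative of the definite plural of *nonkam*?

*nonkam*: final consonant = /m/, a nasal → -bu → *nonkambu*.
Since the final sound of the plural form *nonkambu* is /u/ (a vowel), it takes -ge, giving *nonkambuge*.
Since the final sound of the definite form *nonkambuge* is /e/ (a vowel), it takes -up, giving *nonkambugeup*.

nonkambugeup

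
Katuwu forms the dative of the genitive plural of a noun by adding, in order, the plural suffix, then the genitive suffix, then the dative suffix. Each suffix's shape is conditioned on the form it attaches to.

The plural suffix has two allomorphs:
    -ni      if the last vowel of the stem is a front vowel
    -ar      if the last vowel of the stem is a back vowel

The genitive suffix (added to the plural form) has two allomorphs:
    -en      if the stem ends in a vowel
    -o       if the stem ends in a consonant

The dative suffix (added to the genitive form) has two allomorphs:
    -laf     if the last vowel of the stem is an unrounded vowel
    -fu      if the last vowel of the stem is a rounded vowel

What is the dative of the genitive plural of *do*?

The last vowel of *do* is /o/, which is a back vowel, so the plural suffix is -ar, giving *doar*.
The final sound of the plural form *doar* is /r/, which is a consonant, so the genitive suffix is -o, giving *doaro*.
The genitive form *doaro*: last vowel = /o/, a rounded vowel → -fu → *doarofu*.

doarofu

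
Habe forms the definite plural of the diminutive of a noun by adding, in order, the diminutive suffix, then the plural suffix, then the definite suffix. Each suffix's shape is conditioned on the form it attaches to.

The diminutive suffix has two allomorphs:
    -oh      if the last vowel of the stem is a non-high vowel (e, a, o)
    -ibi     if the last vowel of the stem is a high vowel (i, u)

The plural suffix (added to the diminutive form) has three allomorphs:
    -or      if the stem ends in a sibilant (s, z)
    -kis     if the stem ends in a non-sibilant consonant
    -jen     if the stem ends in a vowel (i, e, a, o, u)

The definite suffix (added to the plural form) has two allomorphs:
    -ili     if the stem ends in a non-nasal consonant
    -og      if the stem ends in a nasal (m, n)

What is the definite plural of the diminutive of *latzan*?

Since the last vowel of *latzan* is /a/ (a non-high vowel), it takes -oh, giving *latzanoh*.
The diminutive form *latzanoh* — final sound /h/ (a non-sibilant consonant) → -kis → *latzanohkis*.
The plural form *latzanohkis*: final consonant = /s/, non-nasal → -ili → *latzanohkisili*.

latzanohkisili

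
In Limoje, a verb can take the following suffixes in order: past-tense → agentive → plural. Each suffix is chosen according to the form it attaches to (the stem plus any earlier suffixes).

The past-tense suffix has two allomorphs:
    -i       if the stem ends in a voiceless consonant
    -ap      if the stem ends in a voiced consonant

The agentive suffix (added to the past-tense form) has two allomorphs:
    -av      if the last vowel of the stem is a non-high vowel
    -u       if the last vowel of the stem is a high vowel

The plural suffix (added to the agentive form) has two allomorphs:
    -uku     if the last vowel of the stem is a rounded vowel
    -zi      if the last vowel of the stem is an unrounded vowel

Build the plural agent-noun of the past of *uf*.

ufiuuku

The final consonant of *uf* is /f/, which is voiceless, so the past-tense suffix is -i, giving *ufi*.
The past-tense form *ufi*: last vowel = /i/, a high vowel → -u → *ufiu*.
The last vowel of the agentive form *ufiu* is /u/, which is a rounded vowel, so the plural suffix is -uku, giving *ufiuuku*.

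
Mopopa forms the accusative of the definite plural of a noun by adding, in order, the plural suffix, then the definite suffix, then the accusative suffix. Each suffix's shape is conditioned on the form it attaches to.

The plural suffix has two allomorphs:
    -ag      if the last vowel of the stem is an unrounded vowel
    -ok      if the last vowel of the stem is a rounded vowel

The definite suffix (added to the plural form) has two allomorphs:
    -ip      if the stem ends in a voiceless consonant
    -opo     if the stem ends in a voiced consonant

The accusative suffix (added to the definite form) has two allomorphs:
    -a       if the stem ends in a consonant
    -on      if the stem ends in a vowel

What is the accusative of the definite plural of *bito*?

*bito* — last vowel /o/ (a rounded vowel) → -ok → *bitook*.
The plural form *bitook* — final consonant /k/ (voiceless) → -ip → *bitookip*.
Since the final sound of the definite form *bitookip* is /p/ (a consonant), it takes -a, giving *bitookipa*.

bitookipa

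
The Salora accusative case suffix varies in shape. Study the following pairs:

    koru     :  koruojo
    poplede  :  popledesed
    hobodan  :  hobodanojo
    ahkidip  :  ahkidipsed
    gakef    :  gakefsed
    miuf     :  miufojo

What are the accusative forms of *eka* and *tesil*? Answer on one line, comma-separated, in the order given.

ekaojo, tesilsed

The suffix is conditioned by the last vowel: -sed when the last vowel of the stem is a front vowel (*poplede*, *ahkidip*, *gakef*); -ojo when the last vowel of the stem is a back vowel (*koru*, *hobodan*, *miuf*).
*eka*: last vowel = /a/, a back vowel → -ojo → *ekaojo*.
*tesil* — last vowel /i/ (a front vowel) → -sed → *tesilsed*.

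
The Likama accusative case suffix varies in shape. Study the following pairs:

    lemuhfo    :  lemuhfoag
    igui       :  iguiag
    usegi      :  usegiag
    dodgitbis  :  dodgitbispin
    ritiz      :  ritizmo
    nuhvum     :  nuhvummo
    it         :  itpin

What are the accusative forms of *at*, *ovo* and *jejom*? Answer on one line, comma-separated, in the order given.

The pattern is voicing of the final sound: -pin when the stem ends in a voiceless consonant (*dodgitbis*, *it*); -mo when the stem ends in a voiced consonant (*ritiz*, *nuhvum*); -ag when the stem ends in a vowel (*lemuhfo*, *igui*, *usegi*).
*at*: final sound = /t/, a voiceless consonant → -pin → *atpin*.
*ovo*: final sound = /o/, a vowel → -ag → *ovoag*.
The final sound of *jejom* is /m/, which is a voiced consonant, so the suffix is -mo, giving *jejommo*.

atpin, ovoag, jejommo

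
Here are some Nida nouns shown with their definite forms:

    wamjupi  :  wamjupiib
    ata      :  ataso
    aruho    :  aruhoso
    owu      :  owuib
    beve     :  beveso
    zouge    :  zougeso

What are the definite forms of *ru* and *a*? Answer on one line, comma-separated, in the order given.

ruib, aso

The alternation tracks the last vowel of the stem — -ib when the last vowel of the stem is a high vowel (*wamjupi*, *owu*); -so when the last vowel of the stem is a non-high vowel (*ata*, *aruho*, *beve*, *zouge*).
The last vowel of *ru* is /u/, which is a high vowel, so the suffix is -ib, giving *ruib*.
*a*: last vowel = /a/, a non-high vowel → -so → *aso*.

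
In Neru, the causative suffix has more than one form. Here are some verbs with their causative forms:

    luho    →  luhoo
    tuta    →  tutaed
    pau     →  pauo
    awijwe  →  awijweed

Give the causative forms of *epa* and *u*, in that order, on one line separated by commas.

epaed, uo

The pattern is rounding harmony: -o when the last vowel of the stem is a rounded vowel (*luho*, *pau*); -ed when the last vowel of the stem is an unrounded vowel (*tuta*, *awijwe*).
*epa*: last vowel = /a/, an unrounded vowel → -ed → *epaed*.
*u*: last vowel = /u/, a rounded vowel → -o → *uo*.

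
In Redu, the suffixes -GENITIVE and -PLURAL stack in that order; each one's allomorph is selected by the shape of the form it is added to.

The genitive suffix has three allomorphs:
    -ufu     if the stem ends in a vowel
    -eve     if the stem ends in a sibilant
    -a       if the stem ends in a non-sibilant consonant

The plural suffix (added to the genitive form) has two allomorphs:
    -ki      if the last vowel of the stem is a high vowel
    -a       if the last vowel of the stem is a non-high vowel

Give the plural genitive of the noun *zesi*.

zesiufuki

*zesi* — final sound /i/ (a vowel) → -ufu → *zesiufu*.
The genitive form *zesiufu* — last vowel /u/ (a high vowel) → -ki → *zesiufuki*.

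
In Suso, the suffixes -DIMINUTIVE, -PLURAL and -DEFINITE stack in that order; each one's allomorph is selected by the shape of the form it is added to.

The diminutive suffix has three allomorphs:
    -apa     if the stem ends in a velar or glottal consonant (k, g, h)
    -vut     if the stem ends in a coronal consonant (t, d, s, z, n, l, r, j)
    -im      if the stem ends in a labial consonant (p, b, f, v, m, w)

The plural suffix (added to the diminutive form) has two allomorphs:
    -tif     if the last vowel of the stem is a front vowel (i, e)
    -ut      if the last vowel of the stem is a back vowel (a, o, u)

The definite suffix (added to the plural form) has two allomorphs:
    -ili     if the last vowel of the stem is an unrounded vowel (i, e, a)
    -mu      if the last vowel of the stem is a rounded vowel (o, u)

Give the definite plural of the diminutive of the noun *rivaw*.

rivawimtifili

The final consonant of *rivaw* is /w/, which is labial, so the diminutive suffix is -im, giving *rivawim*.
The last vowel of the diminutive form *rivawim* is /i/, which is a front vowel, so the plural suffix is -tif, giving *rivawimtif*.
The last vowel of the plural form *rivawimtif* is /i/, which is an unrounded vowel, so the definite suffix is -ili, giving *rivawimtifili*.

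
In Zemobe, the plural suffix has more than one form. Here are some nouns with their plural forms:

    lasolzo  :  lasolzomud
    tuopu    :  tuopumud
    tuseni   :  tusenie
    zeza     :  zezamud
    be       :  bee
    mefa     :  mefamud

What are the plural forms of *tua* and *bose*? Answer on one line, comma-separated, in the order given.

tuamud, bosee

The pattern is front/back vowel harmony: -e when the last vowel of the stem is a front vowel (*tuseni*, *be*); -mud when the last vowel of the stem is a back vowel (*lasolzo*, *tuopu*, *zeza*, *mefa*).
The last vowel of *tua* is /a/, which is a back vowel, so the suffix is -mud, giving *tuamud*.
The last vowel of *bose* is /e/, which is a front vowel, so the suffix is -e, giving *bosee*.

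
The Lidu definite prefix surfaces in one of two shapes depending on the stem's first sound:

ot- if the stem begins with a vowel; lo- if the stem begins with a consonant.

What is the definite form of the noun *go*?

*go*: first sound = /g/, a consonant → lo- → *logo*.

logo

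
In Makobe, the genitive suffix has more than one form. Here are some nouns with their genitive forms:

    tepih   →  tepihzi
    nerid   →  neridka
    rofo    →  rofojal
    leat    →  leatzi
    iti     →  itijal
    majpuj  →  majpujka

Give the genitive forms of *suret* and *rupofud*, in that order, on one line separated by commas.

The suffix is conditioned by the final sound: -zi when the stem ends in a voiceless consonant (*tepih*, *leat*); -ka when the stem ends in a voiced consonant (*nerid*, *majpuj*); -jal when the stem ends in a vowel (*rofo*, *iti*).
*suret* — final sound /t/ (a voiceless consonant) → -zi → *suretzi*.
*rupofud* — final sound /d/ (a voiced consonant) → -ka → *rupofudka*.

suretzi, rupofudka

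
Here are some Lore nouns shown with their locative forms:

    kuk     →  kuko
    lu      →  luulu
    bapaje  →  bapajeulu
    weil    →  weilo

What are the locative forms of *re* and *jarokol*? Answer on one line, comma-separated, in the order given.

The pattern is consonant vs. vowel: -o when the stem ends in a consonant (*kuk*, *weil*); -ulu when the stem ends in a vowel (*lu*, *bapaje*).
The final sound of *re* is /e/, which is a vowel, so the suffix is -ulu, giving *reulu*.
Since the final sound of *jarokol* is /l/ (a consonant), it takes -o, giving *jarokolo*.

reulu, jarokolo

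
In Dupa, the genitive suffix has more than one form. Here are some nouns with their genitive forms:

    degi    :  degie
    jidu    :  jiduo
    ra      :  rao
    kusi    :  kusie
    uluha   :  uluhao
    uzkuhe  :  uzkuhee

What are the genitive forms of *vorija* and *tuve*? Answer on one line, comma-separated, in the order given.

vorijao, tuvee

The alternation tracks the last vowel of the stem — -e when the last vowel of the stem is a front vowel (*degi*, *kusi*, *uzkuhe*); -o when the last vowel of the stem is a back vowel (*jidu*, *ra*, *uluha*).
The last vowel of *vorija* is /a/, which is a back vowel, so the suffix is -o, giving *vorijao*.
*tuve*: last vowel = /e/, a front vowel → -e → *tuvee*.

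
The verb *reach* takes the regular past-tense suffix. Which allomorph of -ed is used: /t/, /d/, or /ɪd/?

/t/

The stem *reach* ends in a voiceless consonant other than /t/.
The -ed suffix is realized as /ɪd/ after /t, d/; as /t/ after other voiceless consonants; and as /d/ after other voiced sounds.
So -ed on *reach* is pronounced /t/.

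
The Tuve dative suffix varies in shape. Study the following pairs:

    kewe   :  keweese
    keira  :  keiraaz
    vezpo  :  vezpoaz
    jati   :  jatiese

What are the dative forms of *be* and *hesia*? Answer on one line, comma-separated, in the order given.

The suffix is conditioned by the last vowel: -ese when the last vowel of the stem is a front vowel (*kewe*, *jati*); -az when the last vowel of the stem is a back vowel (*keira*, *vezpo*).
*be* — last vowel /e/ (a front vowel) → -ese → *beese*.
Since the last vowel of *hesia* is /a/ (a back vowel), it takes -az, giving *hesiaaz*.

beese, hesiaaz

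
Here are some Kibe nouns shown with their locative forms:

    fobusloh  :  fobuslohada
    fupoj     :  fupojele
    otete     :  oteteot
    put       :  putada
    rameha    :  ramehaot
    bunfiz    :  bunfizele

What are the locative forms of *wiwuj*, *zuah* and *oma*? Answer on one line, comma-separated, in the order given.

wiwujele, zuahada, omaot

The suffix is conditioned by the final sound: -ada when the stem ends in a voiceless consonant (*fobusloh*, *put*); -ele when the stem ends in a voiced consonant (*fupoj*, *bunfiz*); -ot when the stem ends in a vowel (*otete*, *rameha*).
*wiwuj*: final sound = /j/, a voiced consonant → -ele → *wiwujele*.
*zuah* — final sound /h/ (a voiceless consonant) → -ada → *zuahada*.
*oma*: final sound = /a/, a vowel → -ot → *omaot*.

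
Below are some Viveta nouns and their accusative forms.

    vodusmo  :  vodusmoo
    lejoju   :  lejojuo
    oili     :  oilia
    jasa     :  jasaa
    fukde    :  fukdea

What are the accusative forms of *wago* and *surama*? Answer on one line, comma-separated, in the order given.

wagoo, suramaa

Looking at the last vowel of each stem: -o when the last vowel of the stem is a rounded vowel (*vodusmo*, *lejoju*); -a when the last vowel of the stem is an unrounded vowel (*oili*, *jasa*, *fukde*).
The last vowel of *wago* is /o/, which is a rounded vowel, so the suffix is -o, giving *wagoo*.
*surama* — last vowel /a/ (an unrounded vowel) → -a → *suramaa*.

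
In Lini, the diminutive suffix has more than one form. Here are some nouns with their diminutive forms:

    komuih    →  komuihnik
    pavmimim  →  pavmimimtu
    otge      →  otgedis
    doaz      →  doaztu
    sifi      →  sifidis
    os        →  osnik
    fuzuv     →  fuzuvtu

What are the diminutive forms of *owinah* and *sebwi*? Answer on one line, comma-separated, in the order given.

owinahnik, sebwidis

Looking at the final sound of each stem: -nik when the stem ends in a voiceless consonant (*komuih*, *os*); -tu when the stem ends in a voiced consonant (*pavmimim*, *doaz*, *fuzuv*); -dis when the stem ends in a vowel (*otge*, *sifi*).
The final sound of *owinah* is /h/, which is a voiceless consonant, so the suffix is -nik, giving *owinahnik*.
Since the final sound of *sebwi* is /i/ (a vowel), it takes -dis, giving *sebwidis*.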